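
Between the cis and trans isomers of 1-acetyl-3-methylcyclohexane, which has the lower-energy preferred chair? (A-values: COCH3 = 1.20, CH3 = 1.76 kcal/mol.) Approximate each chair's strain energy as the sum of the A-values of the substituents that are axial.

cis

At 1,3 positions (parity same): cis → (e,e or a,a); trans → (a,e or e,a).
Best chair for cis: E = 0.00 kcal/mol; best chair for trans: E = 1.20 kcal/mol.
The cis isomer is lower by 1.20 kcal/mol.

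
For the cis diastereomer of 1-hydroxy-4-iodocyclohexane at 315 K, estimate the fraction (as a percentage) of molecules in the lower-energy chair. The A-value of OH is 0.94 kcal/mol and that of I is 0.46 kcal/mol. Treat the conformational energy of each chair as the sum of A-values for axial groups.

68.3%

C1 and C4 have opposite parity, so for the cis isomer the two substituents are one axial and one equatorial in each chair.
Chair I (hydroxyl axial, iodo equatorial): E = 0.94 kcal/mol; chair II (hydroxyl equatorial, iodo axial): E = 0.46 kcal/mol.
ΔG = 0.48 kcal/mol between the two chairs.
K = exp(ΔG/RT) with R = 1.987×10⁻³ kcal mol⁻¹ K⁻¹ and T = 315 K gives K ≈ 2.15.
Fraction in the lower-energy chair = K/(K+1) = 68.3%.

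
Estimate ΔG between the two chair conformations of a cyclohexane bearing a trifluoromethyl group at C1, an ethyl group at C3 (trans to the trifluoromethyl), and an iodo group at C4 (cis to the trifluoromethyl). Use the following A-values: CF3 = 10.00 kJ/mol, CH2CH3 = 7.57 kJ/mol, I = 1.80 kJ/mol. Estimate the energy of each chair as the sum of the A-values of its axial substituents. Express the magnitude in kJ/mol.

Chair I (trifluoromethyl axial, ethyl equatorial, iodo equatorial): E = 10.00 kJ/mol.
Chair II (trifluoromethyl equatorial, ethyl axial, iodo axial): E = 9.37 kJ/mol.
ΔE = 10.00 − 9.37 = 0.63 kJ/mol; chair II is more stable.

0.63 kJ/mol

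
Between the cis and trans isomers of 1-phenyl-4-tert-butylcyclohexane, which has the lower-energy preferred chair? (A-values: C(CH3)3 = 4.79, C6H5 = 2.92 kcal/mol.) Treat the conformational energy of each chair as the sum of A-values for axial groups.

At 1,4 positions (parity opposite): cis → (a,e or e,a); trans → (e,e or a,a).
Best chair for cis: E = 2.92 kcal/mol; best chair for trans: E = 0.00 kcal/mol.
The trans isomer is lower by 2.92 kcal/mol.

trans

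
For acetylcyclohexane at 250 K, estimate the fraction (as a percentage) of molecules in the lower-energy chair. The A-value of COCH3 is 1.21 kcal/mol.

One chair has the acetyl group axial (E = 1.21 kcal/mol) and the other has it equatorial (E = 0).
ΔG = 1.21 kcal/mol between the two chairs.
K = exp(ΔG/RT) with R = 1.987×10⁻³ kcal mol⁻¹ K⁻¹ and T = 250 K gives K ≈ 11.4.
Fraction in the lower-energy chair = K/(K+1) = 92.0%.

92.0%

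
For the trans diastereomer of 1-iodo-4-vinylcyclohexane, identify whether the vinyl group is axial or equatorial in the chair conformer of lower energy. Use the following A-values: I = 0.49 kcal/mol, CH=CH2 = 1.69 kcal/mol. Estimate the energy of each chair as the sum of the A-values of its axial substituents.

equatorial

C1 and C4 have opposite parity, so for the trans isomer the two substituents are e,e in one chair and a,a in the other.
Chair I (iodo axial, vinyl axial): E = 2.18 kcal/mol.
Chair II (iodo equatorial, vinyl equatorial): E = 0.00 kcal/mol.
Chair II is the more stable (lower-energy) conformer, and in that chair the vinyl group is equatorial.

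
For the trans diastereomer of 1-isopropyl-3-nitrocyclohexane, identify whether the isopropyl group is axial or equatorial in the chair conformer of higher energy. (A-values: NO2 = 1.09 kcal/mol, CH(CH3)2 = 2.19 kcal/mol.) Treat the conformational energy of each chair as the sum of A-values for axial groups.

C1 and C3 have the same parity, so for the trans isomer the two substituents are one axial and one equatorial in each chair.
Chair I (nitro axial, isopropyl equatorial): E = 1.09 kcal/mol.
Chair II (nitro equatorial, isopropyl axial): E = 2.19 kcal/mol.
Chair II is the less stable (higher-energy) conformer, and in that chair the isopropyl group is axial.

axial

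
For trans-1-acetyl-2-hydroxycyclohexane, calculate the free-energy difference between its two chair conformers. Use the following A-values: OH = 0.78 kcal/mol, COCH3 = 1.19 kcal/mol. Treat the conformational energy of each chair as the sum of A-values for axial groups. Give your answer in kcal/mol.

1.97 kcal/mol

C1 and C2 have opposite parity, so for the trans isomer the two substituents are e,e in one chair and a,a in the other.
Chair I (hydroxyl axial, acetyl axial): E = 1.97 kcal/mol.
Chair II (hydroxyl equatorial, acetyl equatorial): E = 0.00 kcal/mol.
ΔE = 1.97 − 0.00 = 1.97 kcal/mol; chair II is more stable.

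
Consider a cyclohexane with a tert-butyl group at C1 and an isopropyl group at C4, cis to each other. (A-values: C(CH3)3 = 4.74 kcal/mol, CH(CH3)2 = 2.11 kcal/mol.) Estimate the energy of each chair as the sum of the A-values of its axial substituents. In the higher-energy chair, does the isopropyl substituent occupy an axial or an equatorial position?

equatorial

C1 and C4 have opposite parity, so for the cis isomer the two substituents are one axial and one equatorial in each chair.
Chair I (tert-butyl axial, isopropyl equatorial): E = 4.74 kcal/mol.
Chair II (tert-butyl equatorial, isopropyl axial): E = 2.11 kcal/mol.
Chair I is the less stable (higher-energy) conformer, and in that chair the isopropyl group is equatorial.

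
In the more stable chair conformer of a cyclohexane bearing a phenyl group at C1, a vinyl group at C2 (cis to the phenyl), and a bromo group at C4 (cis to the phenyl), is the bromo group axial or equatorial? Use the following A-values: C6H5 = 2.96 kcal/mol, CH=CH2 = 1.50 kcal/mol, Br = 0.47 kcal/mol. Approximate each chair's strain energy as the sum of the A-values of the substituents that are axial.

axial

Chair I (phenyl axial, vinyl equatorial, bromo equatorial): E = 2.96 kcal/mol.
Chair II (phenyl equatorial, vinyl axial, bromo axial): E = 1.97 kcal/mol.
Chair II is the more stable (lower-energy) conformer, and in that chair the bromo group is axial.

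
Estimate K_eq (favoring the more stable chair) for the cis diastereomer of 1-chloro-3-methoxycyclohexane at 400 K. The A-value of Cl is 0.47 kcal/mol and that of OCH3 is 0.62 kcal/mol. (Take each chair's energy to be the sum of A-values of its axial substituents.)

C1 and C3 have the same parity, so for the cis isomer the two substituents are e,e in one chair and a,a in the other.
Chair I (chloro axial, methoxy axial): E = 1.09 kcal/mol; chair II (chloro equatorial, methoxy equatorial): E = 0.00 kcal/mol.
ΔG = 1.09 kcal/mol between the two chairs.
K = exp(ΔG/RT) with R = 1.987×10⁻³ kcal mol⁻¹ K⁻¹ and T = 400 K gives K ≈ 3.94.

K ≈ 3.94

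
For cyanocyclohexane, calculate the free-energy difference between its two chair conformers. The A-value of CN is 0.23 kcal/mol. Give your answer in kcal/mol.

A monosubstituted cyclohexane has one chair with the cyano group axial (E = A = 0.23 kcal/mol) and one with it equatorial (E = 0).
ΔE = 0.23 − 0 = 0.23 kcal/mol.

0.23 kcal/mol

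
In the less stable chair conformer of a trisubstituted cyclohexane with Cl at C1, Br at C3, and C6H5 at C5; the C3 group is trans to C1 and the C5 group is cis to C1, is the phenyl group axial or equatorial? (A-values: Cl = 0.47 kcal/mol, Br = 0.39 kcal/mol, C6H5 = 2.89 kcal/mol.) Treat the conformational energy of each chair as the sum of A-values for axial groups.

axial

Chair I (chloro axial, bromo equatorial, phenyl axial): E = 3.36 kcal/mol.
Chair II (chloro equatorial, bromo axial, phenyl equatorial): E = 0.39 kcal/mol.
Chair I is the less stable (higher-energy) conformer, and in that chair the phenyl group is axial.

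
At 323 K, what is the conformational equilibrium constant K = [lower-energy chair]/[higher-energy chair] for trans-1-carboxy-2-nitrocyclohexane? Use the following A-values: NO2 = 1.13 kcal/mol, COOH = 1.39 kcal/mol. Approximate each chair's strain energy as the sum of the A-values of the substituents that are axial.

C1 and C2 have opposite parity, so for the trans isomer the two substituents are e,e in one chair and a,a in the other.
Chair I (nitro axial, carboxyl axial): E = 2.52 kcal/mol; chair II (nitro equatorial, carboxyl equatorial): E = 0.00 kcal/mol.
ΔG = 2.52 kcal/mol between the two chairs.
K = exp(ΔG/RT) with R = 1.987×10⁻³ kcal mol⁻¹ K⁻¹ and T = 323 K gives K ≈ 50.7.

K ≈ 50.7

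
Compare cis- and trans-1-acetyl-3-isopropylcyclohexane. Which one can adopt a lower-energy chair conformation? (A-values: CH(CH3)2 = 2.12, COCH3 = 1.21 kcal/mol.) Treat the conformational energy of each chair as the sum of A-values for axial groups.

cis

At 1,3 positions (parity same): cis → (e,e or a,a); trans → (a,e or e,a).
Best chair for cis: E = 0.00 kcal/mol; best chair for trans: E = 1.21 kcal/mol.
The cis isomer is lower by 1.21 kcal/mol.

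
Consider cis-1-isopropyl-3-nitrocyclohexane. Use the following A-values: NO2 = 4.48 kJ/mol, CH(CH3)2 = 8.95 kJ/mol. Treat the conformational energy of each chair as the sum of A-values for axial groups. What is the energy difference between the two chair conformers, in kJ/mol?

C1 and C3 have the same parity, so for the cis isomer the two substituents are e,e in one chair and a,a in the other.
Chair I (nitro axial, isopropyl axial): E = 13.43 kJ/mol.
Chair II (nitro equatorial, isopropyl equatorial): E = 0.00 kJ/mol.
ΔE = 13.43 − 0.00 = 13.43 kJ/mol; chair II is more stable.

13.43 kJ/mol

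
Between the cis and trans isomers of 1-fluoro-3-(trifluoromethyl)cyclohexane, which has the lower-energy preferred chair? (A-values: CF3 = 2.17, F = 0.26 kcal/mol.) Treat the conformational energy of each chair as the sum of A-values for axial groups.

cis

At 1,3 positions (parity same): cis → (e,e or a,a); trans → (a,e or e,a).
Best chair for cis: E = 0.00 kcal/mol; best chair for trans: E = 0.26 kcal/mol.
The cis isomer is lower by 0.26 kcal/mol.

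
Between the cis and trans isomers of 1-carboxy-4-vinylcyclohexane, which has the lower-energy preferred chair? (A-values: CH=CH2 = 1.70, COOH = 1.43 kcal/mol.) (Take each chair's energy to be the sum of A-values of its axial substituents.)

At 1,4 positions (parity opposite): cis → (a,e or e,a); trans → (e,e or a,a).
Best chair for cis: E = 1.43 kcal/mol; best chair for trans: E = 0.00 kcal/mol.
The trans isomer is lower by 1.43 kcal/mol.

trans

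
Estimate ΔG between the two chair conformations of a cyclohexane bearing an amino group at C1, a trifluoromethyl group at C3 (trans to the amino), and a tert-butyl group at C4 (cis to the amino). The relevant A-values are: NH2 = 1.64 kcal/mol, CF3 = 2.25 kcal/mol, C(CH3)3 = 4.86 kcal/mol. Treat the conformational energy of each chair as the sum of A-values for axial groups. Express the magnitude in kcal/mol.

5.47 kcal/mol

Chair I (amino axial, trifluoromethyl equatorial, tert-butyl equatorial): E = 1.64 kcal/mol.
Chair II (amino equatorial, trifluoromethyl axial, tert-butyl axial): E = 7.11 kcal/mol.
ΔE = 7.11 − 1.64 = 5.47 kcal/mol; chair I is more stable.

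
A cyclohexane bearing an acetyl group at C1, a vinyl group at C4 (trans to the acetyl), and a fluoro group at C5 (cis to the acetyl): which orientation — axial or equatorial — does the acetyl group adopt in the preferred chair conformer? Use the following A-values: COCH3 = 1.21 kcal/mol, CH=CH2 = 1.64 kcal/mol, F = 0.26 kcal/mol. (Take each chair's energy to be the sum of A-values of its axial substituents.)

Chair I (acetyl axial, vinyl axial, fluoro axial): E = 3.11 kcal/mol.
Chair II (acetyl equatorial, vinyl equatorial, fluoro equatorial): E = 0.00 kcal/mol.
Chair II is the more stable (lower-energy) conformer, and in that chair the acetyl group is equatorial.

equatorial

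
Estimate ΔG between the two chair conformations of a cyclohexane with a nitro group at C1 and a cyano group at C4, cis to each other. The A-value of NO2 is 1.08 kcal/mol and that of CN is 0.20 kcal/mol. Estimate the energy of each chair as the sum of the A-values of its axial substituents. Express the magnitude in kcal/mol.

C1 and C4 have opposite parity, so for the cis isomer the two substituents are one axial and one equatorial in each chair.
Chair I (nitro axial, cyano equatorial): E = 1.08 kcal/mol.
Chair II (nitro equatorial, cyano axial): E = 0.20 kcal/mol.
ΔE = 1.08 − 0.20 = 0.88 kcal/mol; chair II is more stable.

0.88 kcal/mol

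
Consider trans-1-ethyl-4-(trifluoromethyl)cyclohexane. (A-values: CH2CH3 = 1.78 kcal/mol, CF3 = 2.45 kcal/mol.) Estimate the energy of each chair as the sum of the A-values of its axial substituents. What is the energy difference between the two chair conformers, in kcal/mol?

4.23 kcal/mol

C1 and C4 have opposite parity, so for the trans isomer the two substituents are e,e in one chair and a,a in the other.
Chair I (ethyl axial, trifluoromethyl axial): E = 4.23 kcal/mol.
Chair II (ethyl equatorial, trifluoromethyl equatorial): E = 0.00 kcal/mol.
ΔE = 4.23 − 0.00 = 4.23 kcal/mol; chair II is more stable.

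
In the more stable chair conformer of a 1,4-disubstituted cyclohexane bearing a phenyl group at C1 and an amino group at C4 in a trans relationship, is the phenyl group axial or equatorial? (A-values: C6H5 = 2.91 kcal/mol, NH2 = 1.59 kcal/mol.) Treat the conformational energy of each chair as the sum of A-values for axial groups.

equatorial

C1 and C4 have opposite parity, so for the trans isomer the two substituents are e,e in one chair and a,a in the other.
Chair I (phenyl axial, amino axial): E = 4.50 kcal/mol.
Chair II (phenyl equatorial, amino equatorial): E = 0.00 kcal/mol.
Chair II is the more stable (lower-energy) conformer, and in that chair the phenyl group is equatorial.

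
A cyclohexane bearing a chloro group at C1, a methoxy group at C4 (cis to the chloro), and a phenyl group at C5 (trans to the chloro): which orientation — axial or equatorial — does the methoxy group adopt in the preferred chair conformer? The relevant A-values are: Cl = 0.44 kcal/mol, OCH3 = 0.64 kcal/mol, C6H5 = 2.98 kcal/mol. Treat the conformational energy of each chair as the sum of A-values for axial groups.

equatorial

Chair I (chloro axial, methoxy equatorial, phenyl equatorial): E = 0.44 kcal/mol.
Chair II (chloro equatorial, methoxy axial, phenyl axial): E = 3.62 kcal/mol.
Chair I is the more stable (lower-energy) conformer, and in that chair the methoxy group is equatorial.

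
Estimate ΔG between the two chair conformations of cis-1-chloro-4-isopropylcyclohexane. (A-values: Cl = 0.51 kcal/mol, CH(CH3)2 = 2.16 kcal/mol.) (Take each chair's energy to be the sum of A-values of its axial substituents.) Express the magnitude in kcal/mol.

1.65 kcal/mol

C1 and C4 have opposite parity, so for the cis isomer the two substituents are one axial and one equatorial in each chair.
Chair I (chloro axial, isopropyl equatorial): E = 0.51 kcal/mol.
Chair II (chloro equatorial, isopropyl axial): E = 2.16 kcal/mol.
ΔE = 2.16 − 0.51 = 1.65 kcal/mol; chair I is more stable.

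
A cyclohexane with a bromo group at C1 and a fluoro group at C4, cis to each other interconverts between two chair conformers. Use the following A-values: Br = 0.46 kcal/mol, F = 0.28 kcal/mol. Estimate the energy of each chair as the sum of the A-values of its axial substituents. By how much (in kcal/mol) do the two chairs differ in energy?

0.18 kcal/mol

C1 and C4 have opposite parity, so for the cis isomer the two substituents are one axial and one equatorial in each chair.
Chair I (bromo axial, fluoro equatorial): E = 0.46 kcal/mol.
Chair II (bromo equatorial, fluoro axial): E = 0.28 kcal/mol.
ΔE = 0.46 − 0.28 = 0.18 kcal/mol; chair II is more stable.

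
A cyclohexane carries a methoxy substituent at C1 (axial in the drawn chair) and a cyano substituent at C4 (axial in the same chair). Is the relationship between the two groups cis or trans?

trans

C1 and C4 have opposite parity, so their axial bonds point in opposite directions.
With opposite-parity carbons, two substituents on the same face are one axial and one equatorial; opposite faces give both axial or both equatorial.
Here the groups are axial/axial → opposite face → trans.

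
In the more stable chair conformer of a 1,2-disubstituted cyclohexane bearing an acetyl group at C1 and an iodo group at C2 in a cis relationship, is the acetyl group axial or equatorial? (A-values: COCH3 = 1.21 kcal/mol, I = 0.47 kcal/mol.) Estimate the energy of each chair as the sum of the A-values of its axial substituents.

equatorial

C1 and C2 have opposite parity, so for the cis isomer the two substituents are one axial and one equatorial in each chair.
Chair I (acetyl axial, iodo equatorial): E = 1.21 kcal/mol.
Chair II (acetyl equatorial, iodo axial): E = 0.47 kcal/mol.
Chair II is the more stable (lower-energy) conformer, and in that chair the acetyl group is equatorial.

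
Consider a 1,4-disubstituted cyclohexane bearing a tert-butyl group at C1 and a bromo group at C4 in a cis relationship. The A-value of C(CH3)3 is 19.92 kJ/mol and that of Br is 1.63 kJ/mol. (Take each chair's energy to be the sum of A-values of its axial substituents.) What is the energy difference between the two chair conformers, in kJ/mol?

18.29 kJ/mol

C1 and C4 have opposite parity, so for the cis isomer the two substituents are one axial and one equatorial in each chair.
Chair I (tert-butyl axial, bromo equatorial): E = 19.92 kJ/mol.
Chair II (tert-butyl equatorial, bromo axial): E = 1.63 kJ/mol.
ΔE = 19.92 − 1.63 = 18.29 kJ/mol; chair II is more stable.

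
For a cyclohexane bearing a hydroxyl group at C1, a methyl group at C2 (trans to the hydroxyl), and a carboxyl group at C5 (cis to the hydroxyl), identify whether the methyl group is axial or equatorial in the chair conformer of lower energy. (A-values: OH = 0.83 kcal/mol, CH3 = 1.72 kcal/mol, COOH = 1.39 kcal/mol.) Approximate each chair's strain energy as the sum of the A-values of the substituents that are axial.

equatorial

Chair I (hydroxyl axial, methyl axial, carboxyl axial): E = 3.94 kcal/mol.
Chair II (hydroxyl equatorial, methyl equatorial, carboxyl equatorial): E = 0.00 kcal/mol.
Chair II is the more stable (lower-energy) conformer, and in that chair the methyl group is equatorial.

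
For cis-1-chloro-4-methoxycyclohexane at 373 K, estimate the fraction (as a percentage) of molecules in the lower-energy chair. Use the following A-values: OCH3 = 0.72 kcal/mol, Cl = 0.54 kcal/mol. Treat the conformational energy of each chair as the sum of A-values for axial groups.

56.0%

C1 and C4 have opposite parity, so for the cis isomer the two substituents are one axial and one equatorial in each chair.
Chair I (methoxy axial, chloro equatorial): E = 0.72 kcal/mol; chair II (methoxy equatorial, chloro axial): E = 0.54 kcal/mol.
ΔG = 0.18 kcal/mol between the two chairs.
K = exp(ΔG/RT) with R = 1.987×10⁻³ kcal mol⁻¹ K⁻¹ and T = 373 K gives K ≈ 1.27.
Fraction in the lower-energy chair = K/(K+1) = 56.0%.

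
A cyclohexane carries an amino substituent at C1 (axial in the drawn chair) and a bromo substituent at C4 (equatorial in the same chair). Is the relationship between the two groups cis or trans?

C1 and C4 have opposite parity, so their axial bonds point in opposite directions.
With opposite-parity carbons, two substituents on the same face are one axial and one equatorial; opposite faces give both axial or both equatorial.
Here the groups are axial/equatorial → same face → cis.

cis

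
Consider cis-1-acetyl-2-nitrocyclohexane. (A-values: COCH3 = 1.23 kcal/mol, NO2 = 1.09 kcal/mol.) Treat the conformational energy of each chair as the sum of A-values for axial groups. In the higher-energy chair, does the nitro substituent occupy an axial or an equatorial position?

C1 and C2 have opposite parity, so for the cis isomer the two substituents are one axial and one equatorial in each chair.
Chair I (acetyl axial, nitro equatorial): E = 1.23 kcal/mol.
Chair II (acetyl equatorial, nitro axial): E = 1.09 kcal/mol.
Chair I is the less stable (higher-energy) conformer, and in that chair the nitro group is equatorial.

equatorial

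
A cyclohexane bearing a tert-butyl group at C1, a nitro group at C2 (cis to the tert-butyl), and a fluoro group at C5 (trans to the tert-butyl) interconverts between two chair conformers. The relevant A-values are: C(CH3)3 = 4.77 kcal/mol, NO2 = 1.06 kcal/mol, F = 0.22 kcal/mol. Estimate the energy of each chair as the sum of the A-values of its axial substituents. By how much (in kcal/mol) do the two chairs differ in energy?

Chair I (tert-butyl axial, nitro equatorial, fluoro equatorial): E = 4.77 kcal/mol.
Chair II (tert-butyl equatorial, nitro axial, fluoro axial): E = 1.28 kcal/mol.
ΔE = 4.77 − 1.28 = 3.49 kcal/mol; chair II is more stable.

3.49 kcal/mol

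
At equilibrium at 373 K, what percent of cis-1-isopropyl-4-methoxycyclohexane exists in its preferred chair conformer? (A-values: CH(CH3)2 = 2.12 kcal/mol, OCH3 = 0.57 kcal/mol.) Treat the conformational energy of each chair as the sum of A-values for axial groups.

C1 and C4 have opposite parity, so for the cis isomer the two substituents are one axial and one equatorial in each chair.
Chair I (isopropyl axial, methoxy equatorial): E = 2.12 kcal/mol; chair II (isopropyl equatorial, methoxy axial): E = 0.57 kcal/mol.
ΔG = 1.55 kcal/mol between the two chairs.
K = exp(ΔG/RT) with R = 1.987×10⁻³ kcal mol⁻¹ K⁻¹ and T = 373 K gives K ≈ 8.1.
Fraction in the lower-energy chair = K/(K+1) = 89.0%.

89.0%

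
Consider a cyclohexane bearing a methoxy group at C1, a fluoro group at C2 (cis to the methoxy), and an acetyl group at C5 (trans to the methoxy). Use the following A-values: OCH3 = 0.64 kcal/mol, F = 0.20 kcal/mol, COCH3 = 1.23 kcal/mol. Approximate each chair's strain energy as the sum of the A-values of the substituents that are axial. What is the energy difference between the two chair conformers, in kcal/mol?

0.79 kcal/mol

Chair I (methoxy axial, fluoro equatorial, acetyl equatorial): E = 0.64 kcal/mol.
Chair II (methoxy equatorial, fluoro axial, acetyl axial): E = 1.43 kcal/mol.
ΔE = 1.43 − 0.64 = 0.79 kcal/mol; chair I is more stable.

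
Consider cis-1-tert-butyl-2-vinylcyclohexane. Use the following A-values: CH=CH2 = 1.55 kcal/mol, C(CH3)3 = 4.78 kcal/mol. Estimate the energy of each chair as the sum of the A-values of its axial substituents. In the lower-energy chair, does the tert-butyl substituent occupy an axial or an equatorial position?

equatorial

C1 and C2 have opposite parity, so for the cis isomer the two substituents are one axial and one equatorial in each chair.
Chair I (vinyl axial, tert-butyl equatorial): E = 1.55 kcal/mol.
Chair II (vinyl equatorial, tert-butyl axial): E = 4.78 kcal/mol.
Chair I is the more stable (lower-energy) conformer, and in that chair the tert-butyl group is equatorial.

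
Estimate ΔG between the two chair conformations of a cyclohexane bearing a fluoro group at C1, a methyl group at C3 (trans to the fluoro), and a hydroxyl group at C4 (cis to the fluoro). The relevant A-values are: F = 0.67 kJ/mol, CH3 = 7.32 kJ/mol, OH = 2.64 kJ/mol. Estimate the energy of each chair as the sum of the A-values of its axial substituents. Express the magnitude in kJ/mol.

9.29 kJ/mol

Chair I (fluoro axial, methyl equatorial, hydroxyl equatorial): E = 0.67 kJ/mol.
Chair II (fluoro equatorial, methyl axial, hydroxyl axial): E = 9.96 kJ/mol.
ΔE = 9.96 − 0.67 = 9.29 kJ/mol; chair I is more stable.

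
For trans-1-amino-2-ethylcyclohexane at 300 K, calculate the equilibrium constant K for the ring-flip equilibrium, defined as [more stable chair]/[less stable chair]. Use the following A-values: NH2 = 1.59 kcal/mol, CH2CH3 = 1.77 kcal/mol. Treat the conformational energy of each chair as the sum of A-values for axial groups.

C1 and C2 have opposite parity, so for the trans isomer the two substituents are e,e in one chair and a,a in the other.
Chair I (amino axial, ethyl axial): E = 3.36 kcal/mol; chair II (amino equatorial, ethyl equatorial): E = 0.00 kcal/mol.
ΔG = 3.36 kcal/mol between the two chairs.
K = exp(ΔG/RT) with R = 1.987×10⁻³ kcal mol⁻¹ K⁻¹ and T = 300 K gives K ≈ 281.

K ≈ 281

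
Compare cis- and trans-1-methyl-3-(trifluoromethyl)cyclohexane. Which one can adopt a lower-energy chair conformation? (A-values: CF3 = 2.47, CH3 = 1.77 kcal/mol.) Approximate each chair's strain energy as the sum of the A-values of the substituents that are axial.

cis

At 1,3 positions (parity same): cis → (e,e or a,a); trans → (a,e or e,a).
Best chair for cis: E = 0.00 kcal/mol; best chair for trans: E = 1.77 kcal/mol.
The cis isomer is lower by 1.77 kcal/mol.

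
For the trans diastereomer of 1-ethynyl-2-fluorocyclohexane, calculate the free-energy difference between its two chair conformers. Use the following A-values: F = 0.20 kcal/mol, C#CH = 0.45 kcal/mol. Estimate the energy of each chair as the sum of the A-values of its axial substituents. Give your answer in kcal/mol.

C1 and C2 have opposite parity, so for the trans isomer the two substituents are e,e in one chair and a,a in the other.
Chair I (fluoro axial, ethynyl axial): E = 0.65 kcal/mol.
Chair II (fluoro equatorial, ethynyl equatorial): E = 0.00 kcal/mol.
ΔE = 0.65 − 0.00 = 0.65 kcal/mol; chair II is more stable.

0.65 kcal/mol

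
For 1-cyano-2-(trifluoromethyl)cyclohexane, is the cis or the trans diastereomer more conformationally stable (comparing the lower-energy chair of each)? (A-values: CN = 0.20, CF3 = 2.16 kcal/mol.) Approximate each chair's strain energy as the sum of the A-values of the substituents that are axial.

trans

At 1,2 positions (parity opposite): cis → (a,e or e,a); trans → (e,e or a,a).
Best chair for cis: E = 0.20 kcal/mol; best chair for trans: E = 0.00 kcal/mol.
The trans isomer is lower by 0.20 kcal/mol.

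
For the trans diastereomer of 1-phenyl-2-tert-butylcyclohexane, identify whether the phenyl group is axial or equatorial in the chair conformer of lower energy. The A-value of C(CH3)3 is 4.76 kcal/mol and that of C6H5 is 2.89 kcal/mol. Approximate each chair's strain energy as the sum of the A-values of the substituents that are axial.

C1 and C2 have opposite parity, so for the trans isomer the two substituents are e,e in one chair and a,a in the other.
Chair I (tert-butyl axial, phenyl axial): E = 7.65 kcal/mol.
Chair II (tert-butyl equatorial, phenyl equatorial): E = 0.00 kcal/mol.
Chair II is the more stable (lower-energy) conformer, and in that chair the phenyl group is equatorial.

equatorial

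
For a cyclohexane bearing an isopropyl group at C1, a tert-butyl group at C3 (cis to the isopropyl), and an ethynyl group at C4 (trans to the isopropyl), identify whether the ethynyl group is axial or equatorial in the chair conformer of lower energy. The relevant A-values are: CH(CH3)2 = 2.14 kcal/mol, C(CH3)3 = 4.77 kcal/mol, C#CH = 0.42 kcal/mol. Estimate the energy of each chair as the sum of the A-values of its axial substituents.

Chair I (isopropyl axial, tert-butyl axial, ethynyl axial): E = 7.33 kcal/mol.
Chair II (isopropyl equatorial, tert-butyl equatorial, ethynyl equatorial): E = 0.00 kcal/mol.
Chair II is the more stable (lower-energy) conformer, and in that chair the ethynyl group is equatorial.

equatorial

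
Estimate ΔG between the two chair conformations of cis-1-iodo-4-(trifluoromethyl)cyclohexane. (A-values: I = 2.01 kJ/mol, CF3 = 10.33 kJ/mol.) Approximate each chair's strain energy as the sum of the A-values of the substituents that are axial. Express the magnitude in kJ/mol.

C1 and C4 have opposite parity, so for the cis isomer the two substituents are one axial and one equatorial in each chair.
Chair I (iodo axial, trifluoromethyl equatorial): E = 2.01 kJ/mol.
Chair II (iodo equatorial, trifluoromethyl axial): E = 10.33 kJ/mol.
ΔE = 10.33 − 2.01 = 8.32 kJ/mol; chair I is more stable.

8.32 kJ/mol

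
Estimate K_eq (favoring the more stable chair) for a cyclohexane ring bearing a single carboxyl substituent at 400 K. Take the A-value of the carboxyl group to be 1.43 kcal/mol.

K ≈ 6.04

One chair has the carboxyl group axial (E = 1.43 kcal/mol) and the other has it equatorial (E = 0).
ΔG = 1.43 kcal/mol between the two chairs.
K = exp(ΔG/RT) with R = 1.987×10⁻³ kcal mol⁻¹ K⁻¹ and T = 400 K gives K ≈ 6.04.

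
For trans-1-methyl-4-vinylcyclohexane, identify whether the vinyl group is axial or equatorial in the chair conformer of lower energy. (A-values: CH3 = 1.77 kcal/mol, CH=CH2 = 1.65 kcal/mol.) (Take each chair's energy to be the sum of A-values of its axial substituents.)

equatorial

C1 and C4 have opposite parity, so for the trans isomer the two substituents are e,e in one chair and a,a in the other.
Chair I (methyl axial, vinyl axial): E = 3.42 kcal/mol.
Chair II (methyl equatorial, vinyl equatorial): E = 0.00 kcal/mol.
Chair II is the more stable (lower-energy) conformer, and in that chair the vinyl group is equatorial.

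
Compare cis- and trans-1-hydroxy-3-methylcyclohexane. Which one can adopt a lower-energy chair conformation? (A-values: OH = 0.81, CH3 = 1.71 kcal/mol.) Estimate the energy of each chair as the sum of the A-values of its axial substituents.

cis

At 1,3 positions (parity same): cis → (e,e or a,a); trans → (a,e or e,a).
Best chair for cis: E = 0.00 kcal/mol; best chair for trans: E = 0.81 kcal/mol.
The cis isomer is lower by 0.81 kcal/mol.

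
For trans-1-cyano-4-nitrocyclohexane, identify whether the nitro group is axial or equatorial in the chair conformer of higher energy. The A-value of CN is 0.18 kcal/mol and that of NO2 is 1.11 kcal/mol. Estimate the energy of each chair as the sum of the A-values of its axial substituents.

C1 and C4 have opposite parity, so for the trans isomer the two substituents are e,e in one chair and a,a in the other.
Chair I (cyano axial, nitro axial): E = 1.29 kcal/mol.
Chair II (cyano equatorial, nitro equatorial): E = 0.00 kcal/mol.
Chair I is the less stable (higher-energy) conformer, and in that chair the nitro group is axial.

axial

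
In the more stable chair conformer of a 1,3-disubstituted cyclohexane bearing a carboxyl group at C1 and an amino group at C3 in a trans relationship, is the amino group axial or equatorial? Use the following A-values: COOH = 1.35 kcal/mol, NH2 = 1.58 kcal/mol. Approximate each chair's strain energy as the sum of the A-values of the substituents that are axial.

C1 and C3 have the same parity, so for the trans isomer the two substituents are one axial and one equatorial in each chair.
Chair I (carboxyl axial, amino equatorial): E = 1.35 kcal/mol.
Chair II (carboxyl equatorial, amino axial): E = 1.58 kcal/mol.
Chair I is the more stable (lower-energy) conformer, and in that chair the amino group is equatorial.

equatorial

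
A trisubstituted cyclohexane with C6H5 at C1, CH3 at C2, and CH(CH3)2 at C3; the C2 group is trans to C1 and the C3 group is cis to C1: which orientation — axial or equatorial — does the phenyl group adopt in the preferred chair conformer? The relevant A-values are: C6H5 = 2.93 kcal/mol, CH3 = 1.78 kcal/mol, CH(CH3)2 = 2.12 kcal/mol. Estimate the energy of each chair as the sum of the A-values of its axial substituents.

Chair I (phenyl axial, methyl axial, isopropyl axial): E = 6.83 kcal/mol.
Chair II (phenyl equatorial, methyl equatorial, isopropyl equatorial): E = 0.00 kcal/mol.
Chair II is the more stable (lower-energy) conformer, and in that chair the phenyl group is equatorial.

equatorial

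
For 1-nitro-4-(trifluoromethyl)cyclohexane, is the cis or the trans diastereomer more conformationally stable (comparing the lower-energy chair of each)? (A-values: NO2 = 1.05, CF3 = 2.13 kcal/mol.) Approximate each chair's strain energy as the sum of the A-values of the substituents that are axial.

trans

At 1,4 positions (parity opposite): cis → (a,e or e,a); trans → (e,e or a,a).
Best chair for cis: E = 1.05 kcal/mol; best chair for trans: E = 0.00 kcal/mol.
The trans isomer is lower by 1.05 kcal/mol.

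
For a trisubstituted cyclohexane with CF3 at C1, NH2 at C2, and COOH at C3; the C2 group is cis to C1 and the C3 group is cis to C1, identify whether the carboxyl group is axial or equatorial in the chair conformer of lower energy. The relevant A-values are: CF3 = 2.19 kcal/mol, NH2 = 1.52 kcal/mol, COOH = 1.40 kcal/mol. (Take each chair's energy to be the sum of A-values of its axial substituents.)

equatorial

Chair I (trifluoromethyl axial, amino equatorial, carboxyl axial): E = 3.59 kcal/mol.
Chair II (trifluoromethyl equatorial, amino axial, carboxyl equatorial): E = 1.52 kcal/mol.
Chair II is the more stable (lower-energy) conformer, and in that chair the carboxyl group is equatorial.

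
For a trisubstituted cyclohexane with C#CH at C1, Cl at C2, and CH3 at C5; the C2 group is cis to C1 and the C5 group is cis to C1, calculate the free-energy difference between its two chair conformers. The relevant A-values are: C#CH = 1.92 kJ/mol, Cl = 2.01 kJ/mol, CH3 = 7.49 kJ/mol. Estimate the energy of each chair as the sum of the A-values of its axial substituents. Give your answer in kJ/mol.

7.40 kJ/mol

Chair I (ethynyl axial, chloro equatorial, methyl axial): E = 9.41 kJ/mol.
Chair II (ethynyl equatorial, chloro axial, methyl equatorial): E = 2.01 kJ/mol.
ΔE = 9.41 − 2.01 = 7.40 kJ/mol; chair II is more stable.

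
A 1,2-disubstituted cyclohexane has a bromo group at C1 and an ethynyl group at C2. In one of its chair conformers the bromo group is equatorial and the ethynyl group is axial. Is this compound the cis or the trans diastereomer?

cis

C1 and C2 have opposite parity, so their axial bonds point in opposite directions.
With opposite-parity carbons, two substituents on the same face are one axial and one equatorial; opposite faces give both axial or both equatorial.
Here the groups are equatorial/axial → same face → cis.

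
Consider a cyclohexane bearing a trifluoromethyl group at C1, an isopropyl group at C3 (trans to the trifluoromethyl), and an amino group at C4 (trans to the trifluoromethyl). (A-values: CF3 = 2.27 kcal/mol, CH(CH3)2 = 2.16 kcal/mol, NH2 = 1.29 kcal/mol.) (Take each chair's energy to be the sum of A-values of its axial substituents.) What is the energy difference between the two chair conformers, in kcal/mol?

1.40 kcal/mol

Chair I (trifluoromethyl axial, isopropyl equatorial, amino axial): E = 3.56 kcal/mol.
Chair II (trifluoromethyl equatorial, isopropyl axial, amino equatorial): E = 2.16 kcal/mol.
ΔE = 3.56 − 2.16 = 1.40 kcal/mol; chair II is more stable.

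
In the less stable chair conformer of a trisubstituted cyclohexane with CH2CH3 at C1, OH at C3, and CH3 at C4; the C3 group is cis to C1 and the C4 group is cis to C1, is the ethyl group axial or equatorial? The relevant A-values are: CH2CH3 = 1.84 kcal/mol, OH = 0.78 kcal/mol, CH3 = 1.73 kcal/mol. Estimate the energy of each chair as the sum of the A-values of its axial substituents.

axial

Chair I (ethyl axial, hydroxyl axial, methyl equatorial): E = 2.62 kcal/mol.
Chair II (ethyl equatorial, hydroxyl equatorial, methyl axial): E = 1.73 kcal/mol.
Chair I is the less stable (higher-energy) conformer, and in that chair the ethyl group is axial.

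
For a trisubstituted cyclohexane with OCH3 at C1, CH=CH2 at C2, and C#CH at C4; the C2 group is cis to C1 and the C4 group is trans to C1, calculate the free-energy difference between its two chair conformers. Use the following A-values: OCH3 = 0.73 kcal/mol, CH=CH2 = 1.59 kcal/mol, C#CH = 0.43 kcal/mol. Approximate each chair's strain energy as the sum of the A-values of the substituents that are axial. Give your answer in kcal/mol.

0.43 kcal/mol

Chair I (methoxy axial, vinyl equatorial, ethynyl axial): E = 1.16 kcal/mol.
Chair II (methoxy equatorial, vinyl axial, ethynyl equatorial): E = 1.59 kcal/mol.
ΔE = 1.59 − 1.16 = 0.43 kcal/mol; chair I is more stable.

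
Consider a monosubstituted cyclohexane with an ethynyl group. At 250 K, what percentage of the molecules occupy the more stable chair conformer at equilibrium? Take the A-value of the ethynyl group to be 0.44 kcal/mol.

One chair has the ethynyl group axial (E = 0.44 kcal/mol) and the other has it equatorial (E = 0).
ΔG = 0.44 kcal/mol between the two chairs.
K = exp(ΔG/RT) with R = 1.987×10⁻³ kcal mol⁻¹ K⁻¹ and T = 250 K gives K ≈ 2.42.
Fraction in the lower-energy chair = K/(K+1) = 70.8%.

70.8%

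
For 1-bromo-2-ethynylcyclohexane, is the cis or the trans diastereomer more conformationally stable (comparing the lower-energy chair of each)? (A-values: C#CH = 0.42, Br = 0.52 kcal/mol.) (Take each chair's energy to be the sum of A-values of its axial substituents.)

trans

At 1,2 positions (parity opposite): cis → (a,e or e,a); trans → (e,e or a,a).
Best chair for cis: E = 0.42 kcal/mol; best chair for trans: E = 0.00 kcal/mol.
The trans isomer is lower by 0.42 kcal/mol.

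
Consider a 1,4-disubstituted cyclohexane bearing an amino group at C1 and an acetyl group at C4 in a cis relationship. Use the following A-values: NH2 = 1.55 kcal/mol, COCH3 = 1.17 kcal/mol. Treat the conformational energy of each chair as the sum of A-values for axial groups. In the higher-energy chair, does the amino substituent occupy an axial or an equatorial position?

C1 and C4 have opposite parity, so for the cis isomer the two substituents are one axial and one equatorial in each chair.
Chair I (amino axial, acetyl equatorial): E = 1.55 kcal/mol.
Chair II (amino equatorial, acetyl axial): E = 1.17 kcal/mol.
Chair I is the less stable (higher-energy) conformer, and in that chair the amino group is axial.

axial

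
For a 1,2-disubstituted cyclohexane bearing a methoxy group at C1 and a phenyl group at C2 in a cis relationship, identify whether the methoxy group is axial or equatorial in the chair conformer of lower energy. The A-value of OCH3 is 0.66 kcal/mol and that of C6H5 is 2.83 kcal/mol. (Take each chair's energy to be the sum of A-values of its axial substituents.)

C1 and C2 have opposite parity, so for the cis isomer the two substituents are one axial and one equatorial in each chair.
Chair I (methoxy axial, phenyl equatorial): E = 0.66 kcal/mol.
Chair II (methoxy equatorial, phenyl axial): E = 2.83 kcal/mol.
Chair I is the more stable (lower-energy) conformer, and in that chair the methoxy group is axial.

axial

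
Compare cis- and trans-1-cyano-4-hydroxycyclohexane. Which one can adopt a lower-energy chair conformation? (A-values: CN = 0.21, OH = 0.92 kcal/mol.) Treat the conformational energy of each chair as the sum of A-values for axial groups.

At 1,4 positions (parity opposite): cis → (a,e or e,a); trans → (e,e or a,a).
Best chair for cis: E = 0.21 kcal/mol; best chair for trans: E = 0.00 kcal/mol.
The trans isomer is lower by 0.21 kcal/mol.

trans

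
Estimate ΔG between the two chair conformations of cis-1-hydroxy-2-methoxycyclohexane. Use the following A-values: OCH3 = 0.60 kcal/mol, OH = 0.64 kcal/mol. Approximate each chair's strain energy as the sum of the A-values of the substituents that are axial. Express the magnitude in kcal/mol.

C1 and C2 have opposite parity, so for the cis isomer the two substituents are one axial and one equatorial in each chair.
Chair I (methoxy axial, hydroxyl equatorial): E = 0.60 kcal/mol.
Chair II (methoxy equatorial, hydroxyl axial): E = 0.64 kcal/mol.
ΔE = 0.64 − 0.60 = 0.04 kcal/mol; chair I is more stable.

0.04 kcal/mol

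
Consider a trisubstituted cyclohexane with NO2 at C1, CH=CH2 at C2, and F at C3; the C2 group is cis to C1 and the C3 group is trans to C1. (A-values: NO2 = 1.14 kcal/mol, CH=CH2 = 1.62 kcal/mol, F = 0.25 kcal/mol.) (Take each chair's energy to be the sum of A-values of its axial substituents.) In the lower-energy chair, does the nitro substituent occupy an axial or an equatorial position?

axial

Chair I (nitro axial, vinyl equatorial, fluoro equatorial): E = 1.14 kcal/mol.
Chair II (nitro equatorial, vinyl axial, fluoro axial): E = 1.87 kcal/mol.
Chair I is the more stable (lower-energy) conformer, and in that chair the nitro group is axial.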